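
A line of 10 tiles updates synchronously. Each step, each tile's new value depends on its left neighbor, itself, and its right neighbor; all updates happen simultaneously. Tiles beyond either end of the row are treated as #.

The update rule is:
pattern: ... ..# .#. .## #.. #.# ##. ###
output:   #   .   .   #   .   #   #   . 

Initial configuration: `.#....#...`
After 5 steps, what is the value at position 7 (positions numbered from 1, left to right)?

#..##...#.
#..##.#..#
#..###...#
#..#.#.#.#
#...#.#.##
position 7 holds #

#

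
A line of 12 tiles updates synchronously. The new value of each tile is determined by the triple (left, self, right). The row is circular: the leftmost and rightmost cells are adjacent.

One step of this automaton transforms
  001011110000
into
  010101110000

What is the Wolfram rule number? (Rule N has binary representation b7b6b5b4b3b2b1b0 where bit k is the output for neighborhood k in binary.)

226

position 5: 111 → 1  (bit 7 = 1)
position 7: 110 → 1  (bit 6 = 1)
position 3: 101 → 1  (bit 5 = 1)
position 8: 100 → 0  (bit 4 = 0)
position 4: 011 → 0  (bit 3 = 0)
position 2: 010 → 0  (bit 2 = 0)
position 1: 001 → 1  (bit 1 = 1)
position 0: 000 → 0  (bit 0 = 0)
bits b7..b0 = 11100010 = 226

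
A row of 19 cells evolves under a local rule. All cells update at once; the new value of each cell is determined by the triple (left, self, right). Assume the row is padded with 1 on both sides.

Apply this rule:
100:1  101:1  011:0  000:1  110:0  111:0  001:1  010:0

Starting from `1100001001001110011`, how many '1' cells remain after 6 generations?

9

0011110110110001100
1100001001001110011  (repeats generation 0; period 2)
generation 6: 1100001001001110011
count of 1: 9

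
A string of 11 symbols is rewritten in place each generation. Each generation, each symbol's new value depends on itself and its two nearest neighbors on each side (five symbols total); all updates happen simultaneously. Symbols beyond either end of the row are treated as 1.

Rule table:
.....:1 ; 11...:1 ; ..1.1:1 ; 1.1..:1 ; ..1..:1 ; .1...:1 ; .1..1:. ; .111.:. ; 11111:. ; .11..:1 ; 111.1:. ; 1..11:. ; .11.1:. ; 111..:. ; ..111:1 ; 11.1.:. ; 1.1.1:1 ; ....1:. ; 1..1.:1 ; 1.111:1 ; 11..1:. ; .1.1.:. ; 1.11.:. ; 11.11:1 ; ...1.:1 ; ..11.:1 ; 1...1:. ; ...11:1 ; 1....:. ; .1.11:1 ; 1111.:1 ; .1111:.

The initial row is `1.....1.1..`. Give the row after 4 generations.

.1.1.11.1..
.1.11...1..
.11.11.11..
1..1..1.1..

1..1..1.1..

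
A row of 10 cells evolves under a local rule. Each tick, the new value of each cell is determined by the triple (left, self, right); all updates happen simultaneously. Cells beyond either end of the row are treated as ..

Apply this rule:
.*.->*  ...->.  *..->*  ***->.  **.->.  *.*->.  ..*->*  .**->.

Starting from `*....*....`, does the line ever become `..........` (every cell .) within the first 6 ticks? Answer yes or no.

**..***...
..**...*..
.*..*.***.
*****....*
.....*..**
....****..
tick 6 is ....****.., still not uniform .

no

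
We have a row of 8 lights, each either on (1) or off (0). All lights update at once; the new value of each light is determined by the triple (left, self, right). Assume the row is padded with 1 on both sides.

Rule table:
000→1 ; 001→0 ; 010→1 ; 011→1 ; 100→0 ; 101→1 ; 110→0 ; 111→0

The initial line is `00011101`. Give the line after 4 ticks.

01010011
11110010
00000011
01111010

01111010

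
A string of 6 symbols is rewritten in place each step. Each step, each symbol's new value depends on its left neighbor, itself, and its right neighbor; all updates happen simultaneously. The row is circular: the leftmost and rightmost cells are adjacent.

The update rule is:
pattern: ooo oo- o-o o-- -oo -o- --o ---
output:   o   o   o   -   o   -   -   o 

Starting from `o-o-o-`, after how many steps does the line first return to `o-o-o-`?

2

-o-o-o
o-o-o-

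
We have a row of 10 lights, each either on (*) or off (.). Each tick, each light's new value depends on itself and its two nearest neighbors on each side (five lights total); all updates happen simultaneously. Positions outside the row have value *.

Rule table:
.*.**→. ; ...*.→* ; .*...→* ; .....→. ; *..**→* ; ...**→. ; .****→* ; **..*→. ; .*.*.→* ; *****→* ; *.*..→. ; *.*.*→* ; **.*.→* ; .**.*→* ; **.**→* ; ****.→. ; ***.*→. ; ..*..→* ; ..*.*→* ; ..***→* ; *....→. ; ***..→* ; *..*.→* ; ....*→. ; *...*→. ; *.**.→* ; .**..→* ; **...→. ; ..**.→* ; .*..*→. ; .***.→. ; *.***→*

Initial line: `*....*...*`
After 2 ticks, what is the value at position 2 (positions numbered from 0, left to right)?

.

*...***..*
*...*.*.**
position 2 holds .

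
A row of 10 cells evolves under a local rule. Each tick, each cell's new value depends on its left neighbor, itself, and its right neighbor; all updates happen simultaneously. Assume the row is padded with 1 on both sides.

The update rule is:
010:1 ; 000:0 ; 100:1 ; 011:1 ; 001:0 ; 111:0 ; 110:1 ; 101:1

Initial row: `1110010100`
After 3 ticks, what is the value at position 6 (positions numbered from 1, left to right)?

0011011110
1011110011
1110011010
position 6 holds 1

1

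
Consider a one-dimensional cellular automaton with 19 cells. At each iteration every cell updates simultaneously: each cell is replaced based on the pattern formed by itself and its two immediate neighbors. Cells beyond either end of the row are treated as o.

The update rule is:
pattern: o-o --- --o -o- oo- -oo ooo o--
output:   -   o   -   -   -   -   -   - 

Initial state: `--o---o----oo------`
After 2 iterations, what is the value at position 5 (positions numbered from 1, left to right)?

----o---oo----oooo-
-oo---o----oo------
position 5 holds -

-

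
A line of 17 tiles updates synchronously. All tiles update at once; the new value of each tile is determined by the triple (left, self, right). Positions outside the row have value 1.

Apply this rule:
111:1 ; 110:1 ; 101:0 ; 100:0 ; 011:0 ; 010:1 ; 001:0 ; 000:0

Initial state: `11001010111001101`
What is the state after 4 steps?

11001010001000100

step 1: 11001010011000100
step 2: 11001010001000100
step 3: 11001010001000100  (fixed point — unchanged through step 4)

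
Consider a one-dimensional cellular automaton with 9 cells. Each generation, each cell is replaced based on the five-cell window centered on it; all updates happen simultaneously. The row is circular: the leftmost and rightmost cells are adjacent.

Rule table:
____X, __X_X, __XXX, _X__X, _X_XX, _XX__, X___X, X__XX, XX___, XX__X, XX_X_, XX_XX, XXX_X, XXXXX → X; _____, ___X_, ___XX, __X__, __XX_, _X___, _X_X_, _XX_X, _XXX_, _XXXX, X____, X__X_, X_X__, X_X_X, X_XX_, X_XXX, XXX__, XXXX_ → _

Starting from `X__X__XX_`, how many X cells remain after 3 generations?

_X__XX__X
__XX_XX_X
XX__X__X_
count of X: 4

4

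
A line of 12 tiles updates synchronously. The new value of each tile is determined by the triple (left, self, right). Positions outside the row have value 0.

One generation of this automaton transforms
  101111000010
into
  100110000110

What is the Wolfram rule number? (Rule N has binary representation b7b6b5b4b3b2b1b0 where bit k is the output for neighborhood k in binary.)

position 3: 111 → 1  (bit 7 = 1)
position 5: 110 → 0  (bit 6 = 0)
position 1: 101 → 0  (bit 5 = 0)
position 6: 100 → 0  (bit 4 = 0)
position 2: 011 → 0  (bit 3 = 0)
position 0: 010 → 1  (bit 2 = 1)
position 9: 001 → 1  (bit 1 = 1)
position 7: 000 → 0  (bit 0 = 0)
bits b7..b0 = 10000110 = 134

134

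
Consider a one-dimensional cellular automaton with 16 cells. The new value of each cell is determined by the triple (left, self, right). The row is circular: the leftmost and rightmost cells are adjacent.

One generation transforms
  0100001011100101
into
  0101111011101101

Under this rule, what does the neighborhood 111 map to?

1

At position 9 the neighborhood is 111; the next row has 1 there.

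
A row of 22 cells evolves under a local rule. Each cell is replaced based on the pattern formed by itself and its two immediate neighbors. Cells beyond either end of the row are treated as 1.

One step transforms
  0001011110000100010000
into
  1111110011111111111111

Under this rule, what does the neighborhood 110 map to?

1

At position 8 the neighborhood is 110; the next row has 1 there.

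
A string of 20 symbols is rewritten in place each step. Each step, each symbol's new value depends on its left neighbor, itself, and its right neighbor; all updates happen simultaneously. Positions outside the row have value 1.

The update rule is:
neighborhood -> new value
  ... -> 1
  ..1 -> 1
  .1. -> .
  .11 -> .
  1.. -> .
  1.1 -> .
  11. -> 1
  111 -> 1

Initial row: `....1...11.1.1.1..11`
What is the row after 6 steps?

step 1: .111..11.1.......1.1
step 2: ..11.1.1...111111...
step 3: .1.1.....11.11111.11
step 4: .....1111.1..1111..1
step 5: .1111.111...1.111.1.
step 6: ..111..11.11...11...

..111..11.11...11...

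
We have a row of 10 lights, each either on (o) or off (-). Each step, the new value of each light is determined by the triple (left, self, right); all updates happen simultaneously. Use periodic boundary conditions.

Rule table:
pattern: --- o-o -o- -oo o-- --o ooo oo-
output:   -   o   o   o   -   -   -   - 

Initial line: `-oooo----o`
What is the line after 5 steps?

oo-------o
---------o
---------o  (fixed point — unchanged through step 5)

---------o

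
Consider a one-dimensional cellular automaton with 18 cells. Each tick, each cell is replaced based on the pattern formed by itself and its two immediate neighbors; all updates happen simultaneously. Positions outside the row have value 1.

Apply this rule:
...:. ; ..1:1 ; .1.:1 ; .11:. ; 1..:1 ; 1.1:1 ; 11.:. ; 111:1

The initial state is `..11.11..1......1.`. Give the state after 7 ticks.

.11111111.1.1111.1

tick 1: 11..1..1111....111
tick 2: 1.11111.11.1..1.11
tick 3: .1.111.1..111111.1
tick 4: 111.1.1111.1111.1.
tick 5: 11.111.11.1.11.111
tick 6: 1.1.1.1..111..1.11
tick 7: .11111111.1.1111.1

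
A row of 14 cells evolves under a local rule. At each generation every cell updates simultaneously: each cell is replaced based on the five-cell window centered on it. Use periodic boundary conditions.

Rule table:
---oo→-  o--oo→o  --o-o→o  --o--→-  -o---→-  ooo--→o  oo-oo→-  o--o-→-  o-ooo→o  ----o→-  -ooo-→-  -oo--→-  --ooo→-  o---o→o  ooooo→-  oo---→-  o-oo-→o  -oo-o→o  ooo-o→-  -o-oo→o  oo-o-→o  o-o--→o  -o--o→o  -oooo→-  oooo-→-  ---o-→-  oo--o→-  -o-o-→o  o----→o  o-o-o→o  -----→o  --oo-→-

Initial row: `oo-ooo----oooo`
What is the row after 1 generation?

---o-o-o------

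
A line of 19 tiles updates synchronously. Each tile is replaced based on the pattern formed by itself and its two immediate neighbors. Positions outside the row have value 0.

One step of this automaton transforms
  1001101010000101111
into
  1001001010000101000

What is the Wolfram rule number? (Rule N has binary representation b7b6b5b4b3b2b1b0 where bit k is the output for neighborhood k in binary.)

12

position 16: 111 → 0  (bit 7 = 0)
position 4: 110 → 0  (bit 6 = 0)
position 5: 101 → 0  (bit 5 = 0)
position 1: 100 → 0  (bit 4 = 0)
position 3: 011 → 1  (bit 3 = 1)
position 0: 010 → 1  (bit 2 = 1)
position 2: 001 → 0  (bit 1 = 0)
position 10: 000 → 0  (bit 0 = 0)
bits b7..b0 = 00001100 = 12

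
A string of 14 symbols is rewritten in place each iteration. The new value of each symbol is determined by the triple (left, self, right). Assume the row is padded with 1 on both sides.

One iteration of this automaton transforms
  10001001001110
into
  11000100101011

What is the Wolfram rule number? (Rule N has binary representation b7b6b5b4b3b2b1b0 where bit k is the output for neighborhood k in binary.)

position 11: 111 → 0  (bit 7 = 0)
position 0: 110 → 1  (bit 6 = 1)
position 13: 101 → 1  (bit 5 = 1)
position 1: 100 → 1  (bit 4 = 1)
position 10: 011 → 1  (bit 3 = 1)
position 4: 010 → 0  (bit 2 = 0)
position 3: 001 → 0  (bit 1 = 0)
position 2: 000 → 0  (bit 0 = 0)
bits b7..b0 = 01111000 = 120

120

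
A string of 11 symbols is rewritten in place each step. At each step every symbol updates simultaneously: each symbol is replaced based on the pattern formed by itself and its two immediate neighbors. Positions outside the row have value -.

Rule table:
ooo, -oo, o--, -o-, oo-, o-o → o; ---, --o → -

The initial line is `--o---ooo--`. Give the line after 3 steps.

--ooooooooo

step 1: --oo--oooo-
step 2: --ooo-ooooo
step 3: --ooooooooo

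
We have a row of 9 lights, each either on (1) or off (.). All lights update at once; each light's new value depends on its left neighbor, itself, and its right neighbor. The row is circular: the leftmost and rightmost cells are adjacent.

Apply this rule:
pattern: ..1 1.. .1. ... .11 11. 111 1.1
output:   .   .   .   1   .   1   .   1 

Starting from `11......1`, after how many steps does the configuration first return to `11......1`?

36

.1.1111..
..1...1.1
....1..1.
111......
..1.1111.
1..1...1.
.....1..1
.111.....
...1.1111
.1..1...1
1.....1..
..111....
1...1.111
1.1..1...
.1.....1.
...111...
11...1.11
.1.1..1..
..1.....1
....111..
111...1.1
..1.1..1.
1..1.....
.....111.
1111...1.
...1.1..1
.1..1....
......111
.1111...1
1...1.1..
..1..1...
1......11
1.1111...
.1...1.1.
...1..1..
11......1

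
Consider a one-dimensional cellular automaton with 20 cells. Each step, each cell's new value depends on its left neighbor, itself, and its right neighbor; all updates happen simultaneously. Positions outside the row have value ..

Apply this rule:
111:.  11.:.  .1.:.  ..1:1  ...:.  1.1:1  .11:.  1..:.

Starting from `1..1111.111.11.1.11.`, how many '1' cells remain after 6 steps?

step 1: ..1....1...1..1.1...
step 2: .1....1...1..1.1....
step 3: 1....1...1..1.1.....
step 4: ....1...1..1.1......
step 5: ...1...1..1.1.......
step 6: ..1...1..1.1........
count of 1: 4

4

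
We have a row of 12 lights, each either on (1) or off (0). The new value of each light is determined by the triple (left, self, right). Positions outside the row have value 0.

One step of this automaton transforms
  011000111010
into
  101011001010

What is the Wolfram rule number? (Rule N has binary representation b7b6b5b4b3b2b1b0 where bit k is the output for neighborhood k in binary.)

position 7: 111 → 0  (bit 7 = 0)
position 2: 110 → 1  (bit 6 = 1)
position 9: 101 → 0  (bit 5 = 0)
position 3: 100 → 0  (bit 4 = 0)
position 1: 011 → 0  (bit 3 = 0)
position 10: 010 → 1  (bit 2 = 1)
position 0: 001 → 1  (bit 1 = 1)
position 4: 000 → 1  (bit 0 = 1)
bits b7..b0 = 01000111 = 71

71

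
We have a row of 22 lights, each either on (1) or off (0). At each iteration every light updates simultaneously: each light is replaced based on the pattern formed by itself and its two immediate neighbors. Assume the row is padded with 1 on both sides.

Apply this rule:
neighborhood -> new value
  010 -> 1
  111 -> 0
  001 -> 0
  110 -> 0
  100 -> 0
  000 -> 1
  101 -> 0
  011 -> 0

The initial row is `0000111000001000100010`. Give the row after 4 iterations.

0000111000001010101010

iteration 1: 0110000011101010101010
iteration 2: 0000111000001010101010
iteration 3: 0110000011101010101010  (repeats iteration 1; period 2)
iteration 4: 0000111000001010101010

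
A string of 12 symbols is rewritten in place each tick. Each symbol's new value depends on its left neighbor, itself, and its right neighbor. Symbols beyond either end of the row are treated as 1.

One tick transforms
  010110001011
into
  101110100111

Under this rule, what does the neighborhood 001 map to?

0

At position 7 the neighborhood is 001; the next row has 0 there.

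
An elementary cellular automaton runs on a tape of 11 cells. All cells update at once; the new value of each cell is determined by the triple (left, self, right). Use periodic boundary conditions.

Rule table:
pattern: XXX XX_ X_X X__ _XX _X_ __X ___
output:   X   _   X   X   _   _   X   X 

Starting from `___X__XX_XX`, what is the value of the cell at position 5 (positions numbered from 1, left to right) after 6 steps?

XXX_XX__X__
_X_X__XX_XX
X_X_XX__X__
_X_X__XX_XX  (repeats step 2; period 2)
step 6: _X_X__XX_XX
position 5 holds _

_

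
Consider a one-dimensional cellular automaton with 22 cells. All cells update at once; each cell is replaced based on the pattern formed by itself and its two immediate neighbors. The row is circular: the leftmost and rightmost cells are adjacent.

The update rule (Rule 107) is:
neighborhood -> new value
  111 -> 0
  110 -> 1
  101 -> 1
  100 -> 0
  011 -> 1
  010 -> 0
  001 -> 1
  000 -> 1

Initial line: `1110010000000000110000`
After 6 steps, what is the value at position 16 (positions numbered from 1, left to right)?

0

1010100111111111110111
1101001100000000011100
1110011101111111110101
0010110111000000011011
0101111101011111111111
1011000110110000000001
position 16 holds 0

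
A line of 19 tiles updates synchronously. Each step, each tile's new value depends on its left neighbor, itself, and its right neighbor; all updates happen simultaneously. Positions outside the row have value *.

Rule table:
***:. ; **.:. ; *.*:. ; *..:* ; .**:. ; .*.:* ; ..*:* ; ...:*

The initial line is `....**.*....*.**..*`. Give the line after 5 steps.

****...******...***

step 1: ****...******...**.
step 2: ....***......***...
step 3: ****...******...***
step 4: ....***......***...  (repeats step 2; period 2)
step 5: ****...******...***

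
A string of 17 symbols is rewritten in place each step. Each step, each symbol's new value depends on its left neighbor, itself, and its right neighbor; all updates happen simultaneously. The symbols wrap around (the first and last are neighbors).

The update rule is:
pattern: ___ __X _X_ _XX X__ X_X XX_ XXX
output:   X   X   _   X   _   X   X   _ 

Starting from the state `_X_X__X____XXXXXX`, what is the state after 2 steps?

XX__X__XX__X_XXXX

step 1: X_X__X__XXXX____X
step 2: XX__X__XX__X_XXXX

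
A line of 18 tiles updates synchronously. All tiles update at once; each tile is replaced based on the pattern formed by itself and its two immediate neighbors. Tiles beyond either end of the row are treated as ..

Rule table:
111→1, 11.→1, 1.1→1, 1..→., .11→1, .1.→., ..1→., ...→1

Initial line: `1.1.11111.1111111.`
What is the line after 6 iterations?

.1111111111111111.

iteration 1: .1.11111111111111.
iteration 2: ..111111111111111.
iteration 3: 1.111111111111111.
iteration 4: .1111111111111111.
iteration 5: .1111111111111111.  (fixed point — unchanged through iteration 6)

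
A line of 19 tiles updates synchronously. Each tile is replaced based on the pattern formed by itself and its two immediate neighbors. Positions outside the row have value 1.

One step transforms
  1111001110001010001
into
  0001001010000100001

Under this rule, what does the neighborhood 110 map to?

At position 3 the neighborhood is 110; the next row has 1 there.

1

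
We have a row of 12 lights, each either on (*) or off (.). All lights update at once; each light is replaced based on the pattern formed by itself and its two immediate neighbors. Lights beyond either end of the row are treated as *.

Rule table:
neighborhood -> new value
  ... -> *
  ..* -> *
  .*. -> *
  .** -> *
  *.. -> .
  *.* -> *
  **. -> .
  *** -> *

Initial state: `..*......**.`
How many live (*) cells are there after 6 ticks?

11

.**.******.*
**.******.**
*.******.***
.******.****
******.*****
*****.******
count of *: 11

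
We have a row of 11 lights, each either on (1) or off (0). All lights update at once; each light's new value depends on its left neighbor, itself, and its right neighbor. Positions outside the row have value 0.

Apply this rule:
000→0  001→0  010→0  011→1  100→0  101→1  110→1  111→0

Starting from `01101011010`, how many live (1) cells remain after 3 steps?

3

step 1: 01110111100
step 2: 01011100100
step 3: 00110100000
count of 1: 3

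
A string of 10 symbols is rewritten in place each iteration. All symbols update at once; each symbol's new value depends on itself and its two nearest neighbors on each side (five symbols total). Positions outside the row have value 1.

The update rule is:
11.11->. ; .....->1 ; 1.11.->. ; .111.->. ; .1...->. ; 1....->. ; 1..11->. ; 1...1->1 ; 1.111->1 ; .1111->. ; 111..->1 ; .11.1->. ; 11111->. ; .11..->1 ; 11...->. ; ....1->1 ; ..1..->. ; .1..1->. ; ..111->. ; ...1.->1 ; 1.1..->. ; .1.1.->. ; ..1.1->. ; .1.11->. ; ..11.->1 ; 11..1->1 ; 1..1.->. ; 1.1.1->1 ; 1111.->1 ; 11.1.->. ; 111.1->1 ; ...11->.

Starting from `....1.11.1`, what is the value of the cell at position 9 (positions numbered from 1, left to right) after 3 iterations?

iteration 1: ..11.....1
iteration 2: 1.11..11..
iteration 3: 1..11.111.
position 9 holds 1

1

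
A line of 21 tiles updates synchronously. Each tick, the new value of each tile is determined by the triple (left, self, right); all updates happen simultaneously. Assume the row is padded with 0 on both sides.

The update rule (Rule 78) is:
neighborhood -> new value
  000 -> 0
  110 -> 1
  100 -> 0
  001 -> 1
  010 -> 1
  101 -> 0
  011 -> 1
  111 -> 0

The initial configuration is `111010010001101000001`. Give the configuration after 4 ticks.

101010110110101011101

101010110011101000011
101010110110101000111
101010110110101001101
101010110110101011101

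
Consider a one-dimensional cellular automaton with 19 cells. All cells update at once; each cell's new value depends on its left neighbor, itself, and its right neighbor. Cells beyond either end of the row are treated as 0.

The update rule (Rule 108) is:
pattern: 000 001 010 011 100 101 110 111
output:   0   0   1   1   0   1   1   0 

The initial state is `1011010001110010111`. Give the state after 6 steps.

1000010001110010111

1111110001010011101
1000010001110010111
1000010001010011101
1000010001110010111  (repeats step 2; period 2)
step 6: 1000010001110010111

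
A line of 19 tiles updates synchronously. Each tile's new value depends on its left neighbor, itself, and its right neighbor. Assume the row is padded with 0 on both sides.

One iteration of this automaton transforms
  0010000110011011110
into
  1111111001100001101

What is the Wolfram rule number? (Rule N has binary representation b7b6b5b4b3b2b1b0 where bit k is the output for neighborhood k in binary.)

151

position 15: 111 → 1  (bit 7 = 1)
position 8: 110 → 0  (bit 6 = 0)
position 13: 101 → 0  (bit 5 = 0)
position 3: 100 → 1  (bit 4 = 1)
position 7: 011 → 0  (bit 3 = 0)
position 2: 010 → 1  (bit 2 = 1)
position 1: 001 → 1  (bit 1 = 1)
position 0: 000 → 1  (bit 0 = 1)
bits b7..b0 = 10010111 = 151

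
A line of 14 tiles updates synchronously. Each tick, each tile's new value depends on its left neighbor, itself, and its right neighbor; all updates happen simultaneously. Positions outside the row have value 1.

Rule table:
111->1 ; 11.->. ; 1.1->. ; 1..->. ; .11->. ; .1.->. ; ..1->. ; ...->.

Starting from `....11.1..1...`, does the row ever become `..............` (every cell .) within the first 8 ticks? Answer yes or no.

..............
all cells are . at tick 1

yes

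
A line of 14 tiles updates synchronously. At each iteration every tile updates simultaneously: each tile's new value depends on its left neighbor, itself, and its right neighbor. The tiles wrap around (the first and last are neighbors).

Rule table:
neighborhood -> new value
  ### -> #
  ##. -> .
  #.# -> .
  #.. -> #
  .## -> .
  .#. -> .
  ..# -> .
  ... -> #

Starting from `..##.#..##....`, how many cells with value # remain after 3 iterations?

iteration 1: #.....#...####
iteration 2: .####..##..###
iteration 3: ..##.#...#..#.
count of #: 5

5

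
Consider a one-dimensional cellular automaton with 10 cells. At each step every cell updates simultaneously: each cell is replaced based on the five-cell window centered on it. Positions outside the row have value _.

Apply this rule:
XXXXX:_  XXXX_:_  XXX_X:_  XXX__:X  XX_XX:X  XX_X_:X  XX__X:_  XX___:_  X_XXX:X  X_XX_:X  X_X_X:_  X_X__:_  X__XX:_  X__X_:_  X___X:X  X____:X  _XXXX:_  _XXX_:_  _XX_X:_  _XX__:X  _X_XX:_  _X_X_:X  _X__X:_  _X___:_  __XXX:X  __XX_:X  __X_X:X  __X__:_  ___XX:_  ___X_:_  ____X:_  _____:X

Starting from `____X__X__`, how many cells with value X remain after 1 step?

step 1: XX_______X
count of X: 3

3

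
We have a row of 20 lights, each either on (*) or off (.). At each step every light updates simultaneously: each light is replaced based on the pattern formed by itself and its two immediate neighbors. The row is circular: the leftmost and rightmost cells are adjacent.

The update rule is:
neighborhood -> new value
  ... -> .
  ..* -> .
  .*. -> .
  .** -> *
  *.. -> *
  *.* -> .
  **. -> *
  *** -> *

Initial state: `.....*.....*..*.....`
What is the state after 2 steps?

step 1: ......*.....*..*....
step 2: .......*.....*..*...

.......*.....*..*...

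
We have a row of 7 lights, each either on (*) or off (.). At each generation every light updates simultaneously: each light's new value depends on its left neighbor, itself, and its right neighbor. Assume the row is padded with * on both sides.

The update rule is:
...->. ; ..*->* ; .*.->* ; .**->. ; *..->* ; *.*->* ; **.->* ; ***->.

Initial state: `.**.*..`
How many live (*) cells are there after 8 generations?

*.*****
**.....
.**...*
*.**.*.
**.****
.**....
*.**..*
**.***.
count of *: 5

5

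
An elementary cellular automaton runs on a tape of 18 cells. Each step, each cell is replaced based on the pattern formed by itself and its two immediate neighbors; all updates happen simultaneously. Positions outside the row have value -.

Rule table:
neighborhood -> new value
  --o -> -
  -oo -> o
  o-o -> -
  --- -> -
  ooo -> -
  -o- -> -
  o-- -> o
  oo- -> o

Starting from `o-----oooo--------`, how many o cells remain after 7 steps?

step 1: -o----o--oo-------
step 2: --o----o-ooo------
step 3: ---o-----o-oo-----
step 4: ----o------ooo----
step 5: -----o-----o-oo---
step 6: ------o------ooo--
step 7: -------o-----o-oo-
count of o: 4

4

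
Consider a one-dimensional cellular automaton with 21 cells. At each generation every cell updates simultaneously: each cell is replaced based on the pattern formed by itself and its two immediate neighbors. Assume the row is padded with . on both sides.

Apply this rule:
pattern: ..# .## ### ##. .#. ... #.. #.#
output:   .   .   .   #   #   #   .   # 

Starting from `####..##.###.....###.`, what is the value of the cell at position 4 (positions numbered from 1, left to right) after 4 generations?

.

...#...##..#.###...#.
##.#.#..#..##..#.#.#.
.#####..#...#..#####.
.....#..#.#.#......#.
position 4 holds .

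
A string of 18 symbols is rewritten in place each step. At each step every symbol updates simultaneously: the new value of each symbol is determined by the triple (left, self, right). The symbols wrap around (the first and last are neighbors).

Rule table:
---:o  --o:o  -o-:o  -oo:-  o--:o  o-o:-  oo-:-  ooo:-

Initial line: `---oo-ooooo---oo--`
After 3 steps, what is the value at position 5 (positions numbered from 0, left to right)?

-

ooo--------ooo--oo
---oooooooo---oo--
ooo--------ooo--oo
position 5 holds -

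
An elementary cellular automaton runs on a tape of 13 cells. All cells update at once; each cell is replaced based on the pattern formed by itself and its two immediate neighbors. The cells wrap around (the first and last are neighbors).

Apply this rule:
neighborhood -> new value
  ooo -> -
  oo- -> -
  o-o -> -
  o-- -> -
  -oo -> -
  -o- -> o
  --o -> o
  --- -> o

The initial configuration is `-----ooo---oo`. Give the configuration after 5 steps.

---oooo----oo

step 1: -oooo----oo--
step 2: o-----ooo---o
step 3: --oooo----oo-
step 4: oo-----ooo---
step 5: ---oooo----oo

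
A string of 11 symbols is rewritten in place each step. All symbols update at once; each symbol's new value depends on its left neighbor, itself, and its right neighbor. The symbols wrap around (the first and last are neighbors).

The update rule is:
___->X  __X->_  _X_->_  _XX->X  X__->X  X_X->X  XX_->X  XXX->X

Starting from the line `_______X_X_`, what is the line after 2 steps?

XXXXXX__X_X
XXXXXXX__XX

XXXXXXX__XX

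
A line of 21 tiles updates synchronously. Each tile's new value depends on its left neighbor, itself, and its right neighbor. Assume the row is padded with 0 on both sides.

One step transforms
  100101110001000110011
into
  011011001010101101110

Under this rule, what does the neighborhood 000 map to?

At position 9 the neighborhood is 000; the next row has 0 there.

0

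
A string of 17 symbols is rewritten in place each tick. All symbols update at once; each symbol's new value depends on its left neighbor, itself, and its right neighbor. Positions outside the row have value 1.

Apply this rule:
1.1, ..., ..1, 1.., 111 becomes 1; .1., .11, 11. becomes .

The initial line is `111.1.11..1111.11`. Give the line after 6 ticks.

11.1.1..11.11.1.1
1.1.1.11..1..1.1.
.1.1.1..11.11.1.1
1.1.1.11..1..1.1.  (repeats tick 2; period 2)
tick 6: 1.1.1.11..1..1.1.

1.1.1.11..1..1.1.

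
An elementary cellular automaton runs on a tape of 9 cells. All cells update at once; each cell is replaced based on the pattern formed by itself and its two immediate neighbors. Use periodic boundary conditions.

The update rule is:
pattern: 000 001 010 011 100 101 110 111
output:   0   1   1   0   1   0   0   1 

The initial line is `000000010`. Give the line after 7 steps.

101101111

000000111
100001010
110011010
001100010
010010111
011110010
101101111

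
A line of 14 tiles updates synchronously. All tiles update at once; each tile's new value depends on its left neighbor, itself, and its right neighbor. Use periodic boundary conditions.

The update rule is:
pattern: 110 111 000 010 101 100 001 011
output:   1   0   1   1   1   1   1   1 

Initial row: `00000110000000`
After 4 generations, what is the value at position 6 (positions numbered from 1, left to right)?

0

11111111111111
00000000000000
11111111111111  (repeats generation 1; period 2)
generation 4: 00000000000000
position 6 holds 0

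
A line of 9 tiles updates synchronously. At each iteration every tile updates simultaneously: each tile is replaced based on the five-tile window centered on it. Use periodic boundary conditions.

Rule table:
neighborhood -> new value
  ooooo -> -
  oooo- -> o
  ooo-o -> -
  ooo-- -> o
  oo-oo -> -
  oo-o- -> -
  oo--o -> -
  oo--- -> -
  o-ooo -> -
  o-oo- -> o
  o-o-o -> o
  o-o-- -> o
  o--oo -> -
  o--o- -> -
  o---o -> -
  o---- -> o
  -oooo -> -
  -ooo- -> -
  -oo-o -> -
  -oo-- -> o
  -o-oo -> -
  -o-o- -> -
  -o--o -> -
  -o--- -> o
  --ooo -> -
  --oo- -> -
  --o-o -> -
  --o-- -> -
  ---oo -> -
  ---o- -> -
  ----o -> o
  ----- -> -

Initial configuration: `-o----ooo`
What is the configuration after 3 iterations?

o-----o-o

-oooo----
---oo-o-o
o-----o-o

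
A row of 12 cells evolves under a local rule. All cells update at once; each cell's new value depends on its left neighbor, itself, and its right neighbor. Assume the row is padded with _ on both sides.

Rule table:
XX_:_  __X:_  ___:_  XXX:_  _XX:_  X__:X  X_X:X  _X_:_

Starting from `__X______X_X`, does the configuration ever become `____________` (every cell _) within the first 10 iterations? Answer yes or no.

yes

___X______X_
____X______X
_____X______
______X_____
_______X____
________X___
_________X__
__________X_
___________X
____________
all cells are _ at iteration 10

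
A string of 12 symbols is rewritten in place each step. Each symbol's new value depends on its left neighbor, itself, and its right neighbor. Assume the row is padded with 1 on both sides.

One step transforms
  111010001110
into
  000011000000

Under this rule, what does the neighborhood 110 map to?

At position 2 the neighborhood is 110; the next row has 0 there.

0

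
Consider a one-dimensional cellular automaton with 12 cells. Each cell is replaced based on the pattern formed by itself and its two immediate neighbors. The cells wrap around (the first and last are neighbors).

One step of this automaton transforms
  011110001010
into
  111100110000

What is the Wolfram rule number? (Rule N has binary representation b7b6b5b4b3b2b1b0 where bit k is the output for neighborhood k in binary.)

position 2: 111 → 1  (bit 7 = 1)
position 4: 110 → 0  (bit 6 = 0)
position 9: 101 → 0  (bit 5 = 0)
position 5: 100 → 0  (bit 4 = 0)
position 1: 011 → 1  (bit 3 = 1)
position 8: 010 → 0  (bit 2 = 0)
position 0: 001 → 1  (bit 1 = 1)
position 6: 000 → 1  (bit 0 = 1)
bits b7..b0 = 10001011 = 139

139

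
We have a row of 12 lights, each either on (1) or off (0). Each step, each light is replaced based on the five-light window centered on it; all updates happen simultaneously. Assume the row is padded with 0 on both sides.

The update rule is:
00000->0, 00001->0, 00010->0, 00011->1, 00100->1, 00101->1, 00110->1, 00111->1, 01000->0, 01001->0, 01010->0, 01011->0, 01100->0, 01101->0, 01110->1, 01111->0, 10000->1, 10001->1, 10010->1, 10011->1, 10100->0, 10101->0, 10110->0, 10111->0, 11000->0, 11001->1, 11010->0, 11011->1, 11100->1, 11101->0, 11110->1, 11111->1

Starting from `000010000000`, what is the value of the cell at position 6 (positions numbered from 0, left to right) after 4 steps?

000010100000
000010001000
000010101010
000010000000
position 6 holds 0

0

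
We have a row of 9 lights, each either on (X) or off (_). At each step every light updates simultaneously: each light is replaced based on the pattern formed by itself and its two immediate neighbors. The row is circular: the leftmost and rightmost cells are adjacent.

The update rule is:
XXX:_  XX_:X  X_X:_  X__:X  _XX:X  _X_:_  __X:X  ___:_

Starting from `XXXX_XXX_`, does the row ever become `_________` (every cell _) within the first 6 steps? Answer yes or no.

no

step 1: X__X_X_X_
step 2: _XX______
step 3: XXXX_____
step 4: X__XX___X
step 5: XXXXXX_XX
step 6: _____X_X_
step 6 is _____X_X_, still not uniform _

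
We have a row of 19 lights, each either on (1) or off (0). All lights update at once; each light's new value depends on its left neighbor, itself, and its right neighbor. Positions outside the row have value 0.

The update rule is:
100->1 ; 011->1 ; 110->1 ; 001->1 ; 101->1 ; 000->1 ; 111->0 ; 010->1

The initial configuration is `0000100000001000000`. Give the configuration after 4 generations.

1111111111111111111
1000000000000000001
1111111111111111111  (repeats generation 1; period 2)
generation 4: 1000000000000000001

1000000000000000001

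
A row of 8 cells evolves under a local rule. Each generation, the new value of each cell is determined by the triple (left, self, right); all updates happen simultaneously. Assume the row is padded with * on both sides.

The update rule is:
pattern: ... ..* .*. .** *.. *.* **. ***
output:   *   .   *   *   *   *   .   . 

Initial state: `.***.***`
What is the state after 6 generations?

..**...*

**..**..
..*.*.*.
*.******
.**.....
**.****.
..**...*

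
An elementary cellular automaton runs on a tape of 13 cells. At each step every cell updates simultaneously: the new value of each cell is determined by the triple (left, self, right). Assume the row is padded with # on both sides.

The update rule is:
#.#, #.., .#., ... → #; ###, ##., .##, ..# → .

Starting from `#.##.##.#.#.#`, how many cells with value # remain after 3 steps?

step 1: .#..#..#####.
step 2: ###.##......#
step 3: ...#..#####..
count of #: 6

6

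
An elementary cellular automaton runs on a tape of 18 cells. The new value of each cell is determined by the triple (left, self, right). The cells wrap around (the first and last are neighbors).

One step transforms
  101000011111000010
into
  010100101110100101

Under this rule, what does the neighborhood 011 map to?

At position 7 the neighborhood is 011; the next row has 0 there.

0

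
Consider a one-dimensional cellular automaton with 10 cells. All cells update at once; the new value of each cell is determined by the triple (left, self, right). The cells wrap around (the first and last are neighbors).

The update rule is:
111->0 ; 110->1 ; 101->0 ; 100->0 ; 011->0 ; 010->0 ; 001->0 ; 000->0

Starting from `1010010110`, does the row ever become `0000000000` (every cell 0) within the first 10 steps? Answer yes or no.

yes

0000000010
0000000000
all cells are 0 at step 2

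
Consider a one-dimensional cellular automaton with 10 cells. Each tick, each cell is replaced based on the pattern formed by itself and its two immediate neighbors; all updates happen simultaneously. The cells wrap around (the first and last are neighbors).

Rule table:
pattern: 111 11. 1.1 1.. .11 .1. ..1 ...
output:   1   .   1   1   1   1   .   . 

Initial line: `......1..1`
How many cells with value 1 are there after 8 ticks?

8

1.....11.1
.1....1.11
111...111.
11.1..11.1
1.111.1.11
.111.11111
111.11111.
11.11111.1
count of 1: 8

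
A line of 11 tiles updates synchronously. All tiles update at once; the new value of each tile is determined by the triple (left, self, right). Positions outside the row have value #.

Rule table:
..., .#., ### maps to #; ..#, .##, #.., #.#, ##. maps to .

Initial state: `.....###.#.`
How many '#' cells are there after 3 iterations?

4

iteration 1: .###..#..#.
iteration 2: ..#...#..#.
iteration 3: ..#.#.#..#.
count of #: 4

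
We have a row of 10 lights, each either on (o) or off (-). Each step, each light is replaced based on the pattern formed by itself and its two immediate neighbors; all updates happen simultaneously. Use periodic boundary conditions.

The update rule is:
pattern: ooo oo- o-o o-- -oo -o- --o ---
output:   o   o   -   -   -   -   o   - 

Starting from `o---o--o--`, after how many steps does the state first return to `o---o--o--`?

10

step 1: ---o--o--o
step 2: --o--o--o-
step 3: -o--o--o--
step 4: o--o--o---
step 5: --o--o---o
step 6: -o--o---o-
step 7: o--o---o--
step 8: --o---o--o
step 9: -o---o--o-
step 10: o---o--o--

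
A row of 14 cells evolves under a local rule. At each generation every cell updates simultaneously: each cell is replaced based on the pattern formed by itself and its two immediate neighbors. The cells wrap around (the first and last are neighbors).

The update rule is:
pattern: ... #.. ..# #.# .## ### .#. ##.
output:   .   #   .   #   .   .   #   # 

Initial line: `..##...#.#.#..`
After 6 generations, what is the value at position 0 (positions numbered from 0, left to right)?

.

...##..######.
....##......##
#....##......#
##....##......
.##....##.....
..##....##....
position 0 holds .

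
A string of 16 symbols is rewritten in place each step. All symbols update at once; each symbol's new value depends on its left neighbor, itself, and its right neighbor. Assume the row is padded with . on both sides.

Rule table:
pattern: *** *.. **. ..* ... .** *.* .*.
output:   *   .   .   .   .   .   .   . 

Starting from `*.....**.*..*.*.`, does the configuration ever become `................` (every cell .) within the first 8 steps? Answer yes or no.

yes

................
all cells are . at step 1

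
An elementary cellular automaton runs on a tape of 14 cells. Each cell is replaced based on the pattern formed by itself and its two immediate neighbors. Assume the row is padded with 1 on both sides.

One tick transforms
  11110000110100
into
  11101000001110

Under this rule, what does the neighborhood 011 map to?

At position 8 the neighborhood is 011; the next row has 0 there.

0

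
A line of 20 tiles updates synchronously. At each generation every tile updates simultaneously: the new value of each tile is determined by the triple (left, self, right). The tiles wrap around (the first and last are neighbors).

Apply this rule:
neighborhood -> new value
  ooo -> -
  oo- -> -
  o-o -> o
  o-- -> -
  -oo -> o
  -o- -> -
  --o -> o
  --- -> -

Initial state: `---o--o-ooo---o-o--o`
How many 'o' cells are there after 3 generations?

--o--o-oo----o-o--o-
-o--o-oo----o-o--o--
o--o-oo----o-o--o---
count of o: 7

7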